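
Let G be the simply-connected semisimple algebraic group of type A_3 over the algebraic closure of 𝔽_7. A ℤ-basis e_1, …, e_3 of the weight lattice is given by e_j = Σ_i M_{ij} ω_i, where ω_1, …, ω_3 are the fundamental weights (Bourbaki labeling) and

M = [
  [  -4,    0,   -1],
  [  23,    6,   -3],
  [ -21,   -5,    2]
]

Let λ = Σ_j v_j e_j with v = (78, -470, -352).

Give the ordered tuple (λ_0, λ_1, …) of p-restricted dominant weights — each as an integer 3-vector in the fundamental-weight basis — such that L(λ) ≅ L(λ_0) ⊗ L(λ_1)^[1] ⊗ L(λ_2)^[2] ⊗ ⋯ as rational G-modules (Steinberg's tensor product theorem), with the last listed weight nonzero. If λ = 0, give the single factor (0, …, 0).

In the fundamental-weight basis, λ has coordinates c = M·v (v = (78, -470, -352)):
  c_1 = (-4)·(78) + (0)·(-470) + (-1)·(-352) = 40
  c_2 = (23)·(78) + (6)·(-470) + (-3)·(-352) = 30
  c_3 = (-21)·(78) + (-5)·(-470) + (2)·(-352) = 8
Writing each c_i in base p = 7:
  c_1 = 40 = 5·7^0 + 5·7^1
  c_2 = 30 = 2·7^0 + 4·7^1
  c_3 = 8 = 1·7^0 + 1·7^1
λ_0 = (5, 2, 1)
λ_1 = (5, 4, 1)

((5, 2, 1), (5, 4, 1))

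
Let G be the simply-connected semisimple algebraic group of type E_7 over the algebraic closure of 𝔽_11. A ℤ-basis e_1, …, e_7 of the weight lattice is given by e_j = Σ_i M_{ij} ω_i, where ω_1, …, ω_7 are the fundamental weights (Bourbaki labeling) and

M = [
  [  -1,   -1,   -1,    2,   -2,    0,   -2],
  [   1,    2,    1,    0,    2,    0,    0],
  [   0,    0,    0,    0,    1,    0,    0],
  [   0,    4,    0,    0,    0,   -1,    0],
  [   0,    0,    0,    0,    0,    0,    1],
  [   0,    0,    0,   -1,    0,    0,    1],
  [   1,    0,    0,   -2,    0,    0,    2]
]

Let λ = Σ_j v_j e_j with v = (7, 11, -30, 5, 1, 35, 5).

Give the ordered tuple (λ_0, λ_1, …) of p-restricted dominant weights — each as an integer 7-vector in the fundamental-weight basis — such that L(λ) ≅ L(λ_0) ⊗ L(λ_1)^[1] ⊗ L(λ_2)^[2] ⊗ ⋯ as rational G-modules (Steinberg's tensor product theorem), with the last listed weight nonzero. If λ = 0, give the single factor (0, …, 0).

In the fundamental-weight basis, λ has coordinates c = M·v (v = (7, 11, -30, 5, 1, 35, 5)):
  c_1 = (-1)·(7) + (-1)·(11) + (-1)·(-30) + 2·5 + (-2)·(1) + 0·35 + (-2)·(5) = 10
  c_2 = 1·7 + 2·11 + (1)·(-30) + 0·5 + 2·1 + 0·35 + 0·5 = 1
  c_3 = 0·7 + 0·11 + (0)·(-30) + 0·5 + 1·1 + 0·35 + 0·5 = 1
  c_4 = 0·7 + 4·11 + (0)·(-30) + 0·5 + 0·1 + (-1)·(35) + 0·5 = 9
  c_5 = 0·7 + 0·11 + (0)·(-30) + 0·5 + 0·1 + 0·35 + 1·5 = 5
  c_6 = 0·7 + 0·11 + (0)·(-30) + (-1)·(5) + 0·1 + 0·35 + 1·5 = 0
  c_7 = 1·7 + 0·11 + (0)·(-30) + (-2)·(5) + 0·1 + 0·35 + 2·5 = 7
Writing each c_i in base p = 11:
  c_1 = 10 = 10·11^0
  c_2 = 1 = 1·11^0
  c_3 = 1 = 1·11^0
  c_4 = 9 = 9·11^0
  c_5 = 5 = 5·11^0
  c_6 = 0
  c_7 = 7 = 7·11^0
Factor λ_0 = (10, 1, 1, 9, 5, 0, 7)

((10, 1, 1, 9, 5, 0, 7),)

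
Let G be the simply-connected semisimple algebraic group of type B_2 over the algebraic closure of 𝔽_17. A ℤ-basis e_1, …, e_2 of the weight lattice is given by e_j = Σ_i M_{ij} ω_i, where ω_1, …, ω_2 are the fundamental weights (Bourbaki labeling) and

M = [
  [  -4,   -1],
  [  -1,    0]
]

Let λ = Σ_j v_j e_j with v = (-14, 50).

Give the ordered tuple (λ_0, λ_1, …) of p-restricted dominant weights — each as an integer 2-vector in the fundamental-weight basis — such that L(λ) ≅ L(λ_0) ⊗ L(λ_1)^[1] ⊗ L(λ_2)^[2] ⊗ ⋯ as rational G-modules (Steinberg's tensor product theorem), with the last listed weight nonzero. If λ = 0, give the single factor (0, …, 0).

Compute c_i = Σ_j M_{ij} v_j with v = (-14, 50):
  c_1 = (-4)·(-14) + (-1)·(50) = 6
  c_2 = (-1)·(-14) + (0)·(50) = 14
p = 17; digits c_i = Σ_j d_{ij}·17^j, 0 ≤ d_{ij} < 17:
  c_1 = 6 = 6·17^0
  c_2 = 14 = 14·17^0
p-restricted factor λ_0 = (6, 14)

((6, 14),)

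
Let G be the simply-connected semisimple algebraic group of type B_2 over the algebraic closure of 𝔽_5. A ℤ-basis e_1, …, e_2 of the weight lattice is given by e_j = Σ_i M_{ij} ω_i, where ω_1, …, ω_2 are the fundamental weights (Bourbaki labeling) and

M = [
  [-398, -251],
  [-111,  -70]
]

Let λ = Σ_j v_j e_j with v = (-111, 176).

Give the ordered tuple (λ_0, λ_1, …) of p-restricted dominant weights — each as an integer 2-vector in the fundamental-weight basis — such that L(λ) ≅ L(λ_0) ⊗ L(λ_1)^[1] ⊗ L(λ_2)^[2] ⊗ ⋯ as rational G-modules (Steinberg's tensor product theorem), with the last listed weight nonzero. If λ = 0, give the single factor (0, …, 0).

ω-coordinates c = M·v, v = (-111, 176):
  c_1 = (-398)·(-111) + (-251)·(176) = 2
  c_2 = (-111)·(-111) + (-70)·(176) = 1
Writing each c_i in base p = 5:
  c_1 = 2 = 2·5^0
  c_2 = 1 = 1·5^0
Factor λ_0 = (2, 1)

((2, 1),)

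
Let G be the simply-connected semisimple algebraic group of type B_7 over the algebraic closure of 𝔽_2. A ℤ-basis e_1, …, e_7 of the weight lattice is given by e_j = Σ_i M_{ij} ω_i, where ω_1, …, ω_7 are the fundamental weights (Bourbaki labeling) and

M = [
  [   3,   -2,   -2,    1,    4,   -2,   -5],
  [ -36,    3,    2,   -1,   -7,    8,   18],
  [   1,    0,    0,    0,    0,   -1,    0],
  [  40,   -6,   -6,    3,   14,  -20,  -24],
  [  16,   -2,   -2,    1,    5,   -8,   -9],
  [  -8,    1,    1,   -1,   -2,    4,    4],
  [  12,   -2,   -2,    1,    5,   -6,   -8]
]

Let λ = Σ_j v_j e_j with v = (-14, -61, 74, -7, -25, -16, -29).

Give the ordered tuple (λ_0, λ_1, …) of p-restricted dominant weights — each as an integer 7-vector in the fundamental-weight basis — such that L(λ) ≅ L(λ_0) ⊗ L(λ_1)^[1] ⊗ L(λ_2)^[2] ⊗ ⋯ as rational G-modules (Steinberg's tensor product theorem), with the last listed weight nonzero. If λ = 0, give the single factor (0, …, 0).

In the fundamental-weight basis, λ has coordinates c = M·v (v = (-14, -61, 74, -7, -25, -16, -29)):
  c_1 = (3)·(-14) + (-2)·(-61) + (-2)·(74) + (1)·(-7) + (4)·(-25) + (-2)·(-16) + (-5)·(-29) = 2
  c_2 = (-36)·(-14) + (3)·(-61) + (2)·(74) + (-1)·(-7) + (-7)·(-25) + (8)·(-16) + (18)·(-29) = 1
  c_3 = (1)·(-14) + (0)·(-61) + (0)·(74) + (0)·(-7) + (0)·(-25) + (-1)·(-16) + (0)·(-29) = 2
  c_4 = (40)·(-14) + (-6)·(-61) + (-6)·(74) + (3)·(-7) + (14)·(-25) + (-20)·(-16) + (-24)·(-29) = 7
  c_5 = (16)·(-14) + (-2)·(-61) + (-2)·(74) + (1)·(-7) + (5)·(-25) + (-8)·(-16) + (-9)·(-29) = 7
  c_6 = (-8)·(-14) + (1)·(-61) + (1)·(74) + (-1)·(-7) + (-2)·(-25) + (4)·(-16) + (4)·(-29) = 2
  c_7 = (12)·(-14) + (-2)·(-61) + (-2)·(74) + (1)·(-7) + (5)·(-25) + (-6)·(-16) + (-8)·(-29) = 2
Writing each c_i in base p = 2:
  c_1 = 2 = 0·2^0 + 1·2^1
  c_2 = 1 = 1·2^0
  c_3 = 2 = 0·2^0 + 1·2^1
  c_4 = 7 = 1·2^0 + 1·2^1 + 1·2^2
  c_5 = 7 = 1·2^0 + 1·2^1 + 1·2^2
  c_6 = 2 = 0·2^0 + 1·2^1
  c_7 = 2 = 0·2^0 + 1·2^1
Factor λ_0 = (0, 1, 0, 1, 1, 0, 0)
Factor λ_1 = (1, 0, 1, 1, 1, 1, 1)
Factor λ_2 = (0, 0, 0, 1, 1, 0, 0)

((0, 1, 0, 1, 1, 0, 0), (1, 0, 1, 1, 1, 1, 1), (0, 0, 0, 1, 1, 0, 0))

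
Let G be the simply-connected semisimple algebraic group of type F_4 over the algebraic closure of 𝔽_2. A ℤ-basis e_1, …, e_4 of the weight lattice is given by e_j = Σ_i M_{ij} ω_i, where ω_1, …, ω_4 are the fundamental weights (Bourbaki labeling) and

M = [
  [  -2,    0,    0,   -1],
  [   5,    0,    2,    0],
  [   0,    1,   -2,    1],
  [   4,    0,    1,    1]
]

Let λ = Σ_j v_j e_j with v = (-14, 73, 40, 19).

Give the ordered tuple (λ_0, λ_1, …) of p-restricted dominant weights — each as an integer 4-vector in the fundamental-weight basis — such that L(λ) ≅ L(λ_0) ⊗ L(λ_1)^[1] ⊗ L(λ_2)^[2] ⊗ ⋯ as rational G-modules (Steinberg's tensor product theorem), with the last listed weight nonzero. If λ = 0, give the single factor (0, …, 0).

((1, 0, 0, 1), (0, 1, 0, 1), (0, 0, 1, 0), (1, 1, 1, 0))

Compute c_i = Σ_j M_{ij} v_j with v = (-14, 73, 40, 19):
  c_1 = (-2)·(-14) + (0)·(73) + (0)·(40) + (-1)·(19) = 9
  c_2 = (5)·(-14) + (0)·(73) + (2)·(40) + (0)·(19) = 10
  c_3 = (0)·(-14) + (1)·(73) + (-2)·(40) + (1)·(19) = 12
  c_4 = (4)·(-14) + (0)·(73) + (1)·(40) + (1)·(19) = 3
Base-2 expansion of each c_i:
  c_1 = 9 = 1·2^0 + 0·2^1 + 0·2^2 + 1·2^3
  c_2 = 10 = 0·2^0 + 1·2^1 + 0·2^2 + 1·2^3
  c_3 = 12 = 0·2^0 + 0·2^1 + 1·2^2 + 1·2^3
  c_4 = 3 = 1·2^0 + 1·2^1
p-restricted factor λ_0 = (1, 0, 0, 1)
p-restricted factor λ_1 = (0, 1, 0, 1)
p-restricted factor λ_2 = (0, 0, 1, 0)
p-restricted factor λ_3 = (1, 1, 1, 0)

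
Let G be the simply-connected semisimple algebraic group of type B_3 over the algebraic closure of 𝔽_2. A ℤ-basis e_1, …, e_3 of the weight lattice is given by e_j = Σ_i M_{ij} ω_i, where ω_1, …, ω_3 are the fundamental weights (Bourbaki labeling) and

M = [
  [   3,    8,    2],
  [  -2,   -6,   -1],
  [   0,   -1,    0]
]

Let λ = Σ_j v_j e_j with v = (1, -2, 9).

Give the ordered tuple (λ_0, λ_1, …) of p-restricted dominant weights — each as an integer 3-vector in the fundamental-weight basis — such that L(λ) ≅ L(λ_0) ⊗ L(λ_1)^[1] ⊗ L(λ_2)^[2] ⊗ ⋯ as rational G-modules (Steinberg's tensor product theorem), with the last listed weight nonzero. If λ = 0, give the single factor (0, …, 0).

((1, 1, 0), (0, 0, 1), (1, 0, 0))

Compute c_i = Σ_j M_{ij} v_j with v = (1, -2, 9):
  c_1 = 3*1 + 8*-2 + 2*9 = 5
  c_2 = -2*1 + -6*-2 + -1*9 = 1
  c_3 = 0*1 + -1*-2 + 0*9 = 2
p = 2; digits c_i = Σ_j d_{ij}·2^j, 0 ≤ d_{ij} < 2:
  c_1 = 5 = 1·2^0 + 0·2^1 + 1·2^2
  c_2 = 1 = 1·2^0
  c_3 = 2 = 0·2^0 + 1·2^1
Factor λ_0 = (1, 1, 0)
Factor λ_1 = (0, 0, 1)
Factor λ_2 = (1, 0, 0)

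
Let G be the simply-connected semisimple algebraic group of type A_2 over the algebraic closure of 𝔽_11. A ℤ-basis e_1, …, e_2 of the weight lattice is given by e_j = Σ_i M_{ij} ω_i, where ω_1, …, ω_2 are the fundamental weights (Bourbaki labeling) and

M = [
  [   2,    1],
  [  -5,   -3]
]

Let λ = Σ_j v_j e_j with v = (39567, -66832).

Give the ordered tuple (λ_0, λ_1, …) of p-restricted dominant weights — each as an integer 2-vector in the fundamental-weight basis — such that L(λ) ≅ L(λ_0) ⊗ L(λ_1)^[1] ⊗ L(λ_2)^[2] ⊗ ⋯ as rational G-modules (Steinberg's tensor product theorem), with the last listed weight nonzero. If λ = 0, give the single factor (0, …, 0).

((4, 10), (7, 10), (2, 10), (9, 1))

In the fundamental-weight basis, λ has coordinates c = M·v (v = (39567, -66832)):
  c_1 = 2·39567 + (1)·(-66832) = 12302
  c_2 = (-5)·(39567) + (-3)·(-66832) = 2661
Expand coordinatewise in base 11:
  c_1 = 12302 = 4·11^0 + 7·11^1 + 2·11^2 + 9·11^3
  c_2 = 2661 = 10·11^0 + 10·11^1 + 10·11^2 + 1·11^3
p-restricted factor λ_0 = (4, 10)
p-restricted factor λ_1 = (7, 10)
p-restricted factor λ_2 = (2, 10)
p-restricted factor λ_3 = (9, 1)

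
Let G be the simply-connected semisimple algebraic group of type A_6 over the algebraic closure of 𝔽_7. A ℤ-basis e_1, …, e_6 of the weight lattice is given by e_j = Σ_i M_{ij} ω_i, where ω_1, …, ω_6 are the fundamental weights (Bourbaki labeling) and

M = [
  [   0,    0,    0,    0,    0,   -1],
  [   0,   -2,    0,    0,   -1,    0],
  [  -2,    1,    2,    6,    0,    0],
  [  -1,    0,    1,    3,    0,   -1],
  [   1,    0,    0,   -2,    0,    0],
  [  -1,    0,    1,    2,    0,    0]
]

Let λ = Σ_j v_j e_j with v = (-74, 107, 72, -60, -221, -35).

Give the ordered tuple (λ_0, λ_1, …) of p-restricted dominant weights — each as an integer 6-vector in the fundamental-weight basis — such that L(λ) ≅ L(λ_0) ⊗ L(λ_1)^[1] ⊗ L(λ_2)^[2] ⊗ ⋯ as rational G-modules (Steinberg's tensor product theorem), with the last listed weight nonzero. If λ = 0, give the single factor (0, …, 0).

((0, 0, 4, 1, 4, 5), (5, 1, 5, 0, 6, 3))

Change of basis e → ω: c = M·v where v = (-74, 107, 72, -60, -221, -35):
  c_1 = 0*-74 + 0*107 + 0*72 + 0*-60 + 0*-221 + -1*-35 = 35
  c_2 = 0*-74 + -2*107 + 0*72 + 0*-60 + -1*-221 + 0*-35 = 7
  c_3 = -2*-74 + 1*107 + 2*72 + 6*-60 + 0*-221 + 0*-35 = 39
  c_4 = -1*-74 + 0*107 + 1*72 + 3*-60 + 0*-221 + -1*-35 = 1
  c_5 = 1*-74 + 0*107 + 0*72 + -2*-60 + 0*-221 + 0*-35 = 46
  c_6 = -1*-74 + 0*107 + 1*72 + 2*-60 + 0*-221 + 0*-35 = 26
p = 7; digits c_i = Σ_j d_{ij}·7^j, 0 ≤ d_{ij} < 7:
  c_1 = 35 = 0·7^0 + 5·7^1
  c_2 = 7 = 0·7^0 + 1·7^1
  c_3 = 39 = 4·7^0 + 5·7^1
  c_4 = 1 = 1·7^0
  c_5 = 46 = 4·7^0 + 6·7^1
  c_6 = 26 = 5·7^0 + 3·7^1
λ_0 = (0, 0, 4, 1, 4, 5)
λ_1 = (5, 1, 5, 0, 6, 3)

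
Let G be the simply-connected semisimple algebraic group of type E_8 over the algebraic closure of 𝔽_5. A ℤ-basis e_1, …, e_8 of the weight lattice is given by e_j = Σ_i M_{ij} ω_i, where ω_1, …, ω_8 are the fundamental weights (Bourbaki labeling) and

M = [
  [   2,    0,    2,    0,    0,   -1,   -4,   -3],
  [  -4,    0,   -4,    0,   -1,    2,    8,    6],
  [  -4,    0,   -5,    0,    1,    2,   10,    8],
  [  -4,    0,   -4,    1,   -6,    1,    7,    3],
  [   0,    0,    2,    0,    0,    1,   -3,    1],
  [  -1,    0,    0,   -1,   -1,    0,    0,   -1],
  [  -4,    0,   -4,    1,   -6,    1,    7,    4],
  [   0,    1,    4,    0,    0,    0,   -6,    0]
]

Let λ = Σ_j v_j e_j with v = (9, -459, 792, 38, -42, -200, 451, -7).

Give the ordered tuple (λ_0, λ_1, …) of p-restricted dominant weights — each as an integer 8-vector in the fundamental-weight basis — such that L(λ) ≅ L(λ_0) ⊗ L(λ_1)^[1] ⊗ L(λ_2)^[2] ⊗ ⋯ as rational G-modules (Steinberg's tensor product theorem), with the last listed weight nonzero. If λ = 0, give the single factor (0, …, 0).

In the fundamental-weight basis, λ has coordinates c = M·v (v = (9, -459, 792, 38, -42, -200, 451, -7)):
  c_1 = 2*9 + 0*-459 + 2*792 + 0*38 + 0*-42 + -1*-200 + -4*451 + -3*-7 = 19
  c_2 = -4*9 + 0*-459 + -4*792 + 0*38 + -1*-42 + 2*-200 + 8*451 + 6*-7 = 4
  c_3 = -4*9 + 0*-459 + -5*792 + 0*38 + 1*-42 + 2*-200 + 10*451 + 8*-7 = 16
  c_4 = -4*9 + 0*-459 + -4*792 + 1*38 + -6*-42 + 1*-200 + 7*451 + 3*-7 = 22
  c_5 = 0*9 + 0*-459 + 2*792 + 0*38 + 0*-42 + 1*-200 + -3*451 + 1*-7 = 24
  c_6 = -1*9 + 0*-459 + 0*792 + -1*38 + -1*-42 + 0*-200 + 0*451 + -1*-7 = 2
  c_7 = -4*9 + 0*-459 + -4*792 + 1*38 + -6*-42 + 1*-200 + 7*451 + 4*-7 = 15
  c_8 = 0*9 + 1*-459 + 4*792 + 0*38 + 0*-42 + 0*-200 + -6*451 + 0*-7 = 3
Base-5 expansion of each c_i:
  c_1 = 19 = 4·5^0 + 3·5^1
  c_2 = 4 = 4·5^0
  c_3 = 16 = 1·5^0 + 3·5^1
  c_4 = 22 = 2·5^0 + 4·5^1
  c_5 = 24 = 4·5^0 + 4·5^1
  c_6 = 2 = 2·5^0
  c_7 = 15 = 0·5^0 + 3·5^1
  c_8 = 3 = 3·5^0
λ_0 = (4, 4, 1, 2, 4, 2, 0, 3)
λ_1 = (3, 0, 3, 4, 4, 0, 3, 0)

((4, 4, 1, 2, 4, 2, 0, 3), (3, 0, 3, 4, 4, 0, 3, 0))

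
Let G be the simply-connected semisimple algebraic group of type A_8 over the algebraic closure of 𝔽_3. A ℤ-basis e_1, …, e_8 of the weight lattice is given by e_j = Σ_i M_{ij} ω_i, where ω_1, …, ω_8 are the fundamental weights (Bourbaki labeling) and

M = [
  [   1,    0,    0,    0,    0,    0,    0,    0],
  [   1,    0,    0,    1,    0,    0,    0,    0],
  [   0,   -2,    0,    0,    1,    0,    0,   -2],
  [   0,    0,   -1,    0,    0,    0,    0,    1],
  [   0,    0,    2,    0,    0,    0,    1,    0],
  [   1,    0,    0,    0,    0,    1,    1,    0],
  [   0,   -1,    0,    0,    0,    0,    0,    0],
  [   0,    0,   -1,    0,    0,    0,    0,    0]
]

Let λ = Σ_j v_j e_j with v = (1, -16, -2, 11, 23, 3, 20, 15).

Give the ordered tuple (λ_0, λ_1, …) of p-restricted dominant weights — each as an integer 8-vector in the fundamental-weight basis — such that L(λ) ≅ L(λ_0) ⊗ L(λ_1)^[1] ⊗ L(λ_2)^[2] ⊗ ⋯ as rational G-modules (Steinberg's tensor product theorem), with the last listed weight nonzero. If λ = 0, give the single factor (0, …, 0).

Change of basis e → ω: c = M·v where v = (1, -16, -2, 11, 23, 3, 20, 15):
  c_1 = 1*1 + 0*-16 + 0*-2 + 0*11 + 0*23 + 0*3 + 0*20 + 0*15 = 1
  c_2 = 1*1 + 0*-16 + 0*-2 + 1*11 + 0*23 + 0*3 + 0*20 + 0*15 = 12
  c_3 = 0*1 + -2*-16 + 0*-2 + 0*11 + 1*23 + 0*3 + 0*20 + -2*15 = 25
  c_4 = 0*1 + 0*-16 + -1*-2 + 0*11 + 0*23 + 0*3 + 0*20 + 1*15 = 17
  c_5 = 0*1 + 0*-16 + 2*-2 + 0*11 + 0*23 + 0*3 + 1*20 + 0*15 = 16
  c_6 = 1*1 + 0*-16 + 0*-2 + 0*11 + 0*23 + 1*3 + 1*20 + 0*15 = 24
  c_7 = 0*1 + -1*-16 + 0*-2 + 0*11 + 0*23 + 0*3 + 0*20 + 0*15 = 16
  c_8 = 0*1 + 0*-16 + -1*-2 + 0*11 + 0*23 + 0*3 + 0*20 + 0*15 = 2
p = 3; digits c_i = Σ_j d_{ij}·3^j, 0 ≤ d_{ij} < 3:
  c_1 = 1 = 1·3^0
  c_2 = 12 = 0·3^0 + 1·3^1 + 1·3^2
  c_3 = 25 = 1·3^0 + 2·3^1 + 2·3^2
  c_4 = 17 = 2·3^0 + 2·3^1 + 1·3^2
  c_5 = 16 = 1·3^0 + 2·3^1 + 1·3^2
  c_6 = 24 = 0·3^0 + 2·3^1 + 2·3^2
  c_7 = 16 = 1·3^0 + 2·3^1 + 1·3^2
  c_8 = 2 = 2·3^0
λ_0 = (1, 0, 1, 2, 1, 0, 1, 2)
λ_1 = (0, 1, 2, 2, 2, 2, 2, 0)
λ_2 = (0, 1, 2, 1, 1, 2, 1, 0)

((1, 0, 1, 2, 1, 0, 1, 2), (0, 1, 2, 2, 2, 2, 2, 0), (0, 1, 2, 1, 1, 2, 1, 0))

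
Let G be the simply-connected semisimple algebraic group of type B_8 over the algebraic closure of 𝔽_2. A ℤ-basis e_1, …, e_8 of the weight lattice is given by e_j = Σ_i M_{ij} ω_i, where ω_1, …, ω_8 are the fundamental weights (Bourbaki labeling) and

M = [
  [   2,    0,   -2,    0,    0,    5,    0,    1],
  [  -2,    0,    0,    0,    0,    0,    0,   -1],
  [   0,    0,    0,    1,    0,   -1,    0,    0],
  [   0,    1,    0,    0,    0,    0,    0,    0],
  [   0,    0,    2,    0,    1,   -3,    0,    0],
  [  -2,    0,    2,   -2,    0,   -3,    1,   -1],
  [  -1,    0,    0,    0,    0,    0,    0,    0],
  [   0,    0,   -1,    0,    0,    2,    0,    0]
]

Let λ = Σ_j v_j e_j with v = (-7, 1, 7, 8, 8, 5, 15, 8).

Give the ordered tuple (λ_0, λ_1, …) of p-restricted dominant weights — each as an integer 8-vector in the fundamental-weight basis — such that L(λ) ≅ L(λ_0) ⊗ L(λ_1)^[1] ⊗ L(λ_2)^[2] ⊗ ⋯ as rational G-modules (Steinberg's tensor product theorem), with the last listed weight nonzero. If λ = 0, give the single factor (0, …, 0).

In the fundamental-weight basis, λ has coordinates c = M·v (v = (-7, 1, 7, 8, 8, 5, 15, 8)):
  c_1 = 2*-7 + 0*1 + -2*7 + 0*8 + 0*8 + 5*5 + 0*15 + 1*8 = 5
  c_2 = -2*-7 + 0*1 + 0*7 + 0*8 + 0*8 + 0*5 + 0*15 + -1*8 = 6
  c_3 = 0*-7 + 0*1 + 0*7 + 1*8 + 0*8 + -1*5 + 0*15 + 0*8 = 3
  c_4 = 0*-7 + 1*1 + 0*7 + 0*8 + 0*8 + 0*5 + 0*15 + 0*8 = 1
  c_5 = 0*-7 + 0*1 + 2*7 + 0*8 + 1*8 + -3*5 + 0*15 + 0*8 = 7
  c_6 = -2*-7 + 0*1 + 2*7 + -2*8 + 0*8 + -3*5 + 1*15 + -1*8 = 4
  c_7 = -1*-7 + 0*1 + 0*7 + 0*8 + 0*8 + 0*5 + 0*15 + 0*8 = 7
  c_8 = 0*-7 + 0*1 + -1*7 + 0*8 + 0*8 + 2*5 + 0*15 + 0*8 = 3
p = 2; digits c_i = Σ_j d_{ij}·2^j, 0 ≤ d_{ij} < 2:
  c_1 = 5 = 1·2^0 + 0·2^1 + 1·2^2
  c_2 = 6 = 0·2^0 + 1·2^1 + 1·2^2
  c_3 = 3 = 1·2^0 + 1·2^1
  c_4 = 1 = 1·2^0
  c_5 = 7 = 1·2^0 + 1·2^1 + 1·2^2
  c_6 = 4 = 0·2^0 + 0·2^1 + 1·2^2
  c_7 = 7 = 1·2^0 + 1·2^1 + 1·2^2
  c_8 = 3 = 1·2^0 + 1·2^1
p-restricted factor λ_0 = (1, 0, 1, 1, 1, 0, 1, 1)
p-restricted factor λ_1 = (0, 1, 1, 0, 1, 0, 1, 1)
p-restricted factor λ_2 = (1, 1, 0, 0, 1, 1, 1, 0)

((1, 0, 1, 1, 1, 0, 1, 1), (0, 1, 1, 0, 1, 0, 1, 1), (1, 1, 0, 0, 1, 1, 1, 0))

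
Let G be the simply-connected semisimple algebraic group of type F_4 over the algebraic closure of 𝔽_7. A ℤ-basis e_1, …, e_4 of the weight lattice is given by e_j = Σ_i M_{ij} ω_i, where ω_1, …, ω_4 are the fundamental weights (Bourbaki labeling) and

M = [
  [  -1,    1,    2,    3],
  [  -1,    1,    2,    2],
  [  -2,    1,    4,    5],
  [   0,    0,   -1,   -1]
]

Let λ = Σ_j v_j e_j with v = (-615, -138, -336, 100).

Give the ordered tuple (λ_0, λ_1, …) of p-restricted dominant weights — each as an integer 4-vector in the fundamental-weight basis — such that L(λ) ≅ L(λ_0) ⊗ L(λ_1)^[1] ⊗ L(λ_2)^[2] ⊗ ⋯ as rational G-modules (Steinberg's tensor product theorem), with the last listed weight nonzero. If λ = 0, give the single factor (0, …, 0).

((0, 5, 3, 5), (1, 0, 0, 5), (2, 0, 5, 4))

ω-coordinates c = M·v, v = (-615, -138, -336, 100):
  c_1 = (-1)·(-615) + (1)·(-138) + (2)·(-336) + 3·100 = 105
  c_2 = (-1)·(-615) + (1)·(-138) + (2)·(-336) + 2·100 = 5
  c_3 = (-2)·(-615) + (1)·(-138) + (4)·(-336) + 5·100 = 248
  c_4 = (0)·(-615) + (0)·(-138) + (-1)·(-336) + (-1)·(100) = 236
Expand coordinatewise in base 7:
  c_1 = 105 = 0·7^0 + 1·7^1 + 2·7^2
  c_2 = 5 = 5·7^0
  c_3 = 248 = 3·7^0 + 0·7^1 + 5·7^2
  c_4 = 236 = 5·7^0 + 5·7^1 + 4·7^2
λ_0 = (0, 5, 3, 5)
λ_1 = (1, 0, 0, 5)
λ_2 = (2, 0, 5, 4)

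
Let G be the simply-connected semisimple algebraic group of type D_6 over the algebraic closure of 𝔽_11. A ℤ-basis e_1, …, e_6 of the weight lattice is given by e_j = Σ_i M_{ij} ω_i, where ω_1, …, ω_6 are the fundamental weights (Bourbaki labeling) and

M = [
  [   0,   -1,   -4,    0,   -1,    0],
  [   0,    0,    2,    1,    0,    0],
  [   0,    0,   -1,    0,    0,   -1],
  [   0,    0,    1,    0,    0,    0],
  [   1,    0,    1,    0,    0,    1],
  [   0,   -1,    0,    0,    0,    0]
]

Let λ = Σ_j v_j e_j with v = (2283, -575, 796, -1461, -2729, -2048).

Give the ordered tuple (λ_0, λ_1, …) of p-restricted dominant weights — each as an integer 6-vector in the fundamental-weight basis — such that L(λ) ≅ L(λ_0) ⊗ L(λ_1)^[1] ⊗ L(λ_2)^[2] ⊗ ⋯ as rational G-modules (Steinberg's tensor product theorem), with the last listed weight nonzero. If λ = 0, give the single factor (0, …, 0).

Compute c_i = Σ_j M_{ij} v_j with v = (2283, -575, 796, -1461, -2729, -2048):
  c_1 = 0·2283 + (-1)·(-575) + (-4)·(796) + (0)·(-1461) + (-1)·(-2729) + (0)·(-2048) = 120
  c_2 = 0·2283 + (0)·(-575) + 2·796 + (1)·(-1461) + (0)·(-2729) + (0)·(-2048) = 131
  c_3 = 0·2283 + (0)·(-575) + (-1)·(796) + (0)·(-1461) + (0)·(-2729) + (-1)·(-2048) = 1252
  c_4 = 0·2283 + (0)·(-575) + 1·796 + (0)·(-1461) + (0)·(-2729) + (0)·(-2048) = 796
  c_5 = 1·2283 + (0)·(-575) + 1·796 + (0)·(-1461) + (0)·(-2729) + (1)·(-2048) = 1031
  c_6 = 0·2283 + (-1)·(-575) + 0·796 + (0)·(-1461) + (0)·(-2729) + (0)·(-2048) = 575
Base-11 expansion of each c_i:
  c_1 = 120 = 10·11^0 + 10·11^1
  c_2 = 131 = 10·11^0 + 0·11^1 + 1·11^2
  c_3 = 1252 = 9·11^0 + 3·11^1 + 10·11^2
  c_4 = 796 = 4·11^0 + 6·11^1 + 6·11^2
  c_5 = 1031 = 8·11^0 + 5·11^1 + 8·11^2
  c_6 = 575 = 3·11^0 + 8·11^1 + 4·11^2
p-restricted factor λ_0 = (10, 10, 9, 4, 8, 3)
p-restricted factor λ_1 = (10, 0, 3, 6, 5, 8)
p-restricted factor λ_2 = (0, 1, 10, 6, 8, 4)

((10, 10, 9, 4, 8, 3), (10, 0, 3, 6, 5, 8), (0, 1, 10, 6, 8, 4))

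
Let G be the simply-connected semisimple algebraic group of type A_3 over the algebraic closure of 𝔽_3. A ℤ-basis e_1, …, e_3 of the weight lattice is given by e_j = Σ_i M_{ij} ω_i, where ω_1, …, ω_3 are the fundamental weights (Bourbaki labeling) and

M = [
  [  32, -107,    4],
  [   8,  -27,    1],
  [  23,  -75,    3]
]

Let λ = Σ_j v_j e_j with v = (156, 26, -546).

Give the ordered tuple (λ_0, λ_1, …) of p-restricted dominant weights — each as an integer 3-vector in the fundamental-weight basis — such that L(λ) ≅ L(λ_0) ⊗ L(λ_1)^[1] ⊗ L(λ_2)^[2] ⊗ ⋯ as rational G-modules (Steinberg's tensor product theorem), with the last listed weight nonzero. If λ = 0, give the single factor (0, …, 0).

((2, 0, 0), (2, 0, 0), (2, 0, 0))

In the fundamental-weight basis, λ has coordinates c = M·v (v = (156, 26, -546)):
  c_1 = 32*156 + -107*26 + 4*-546 = 26
  c_2 = 8*156 + -27*26 + 1*-546 = 0
  c_3 = 23*156 + -75*26 + 3*-546 = 0
Base-3 expansion of each c_i:
  c_1 = 26 = 2·3^0 + 2·3^1 + 2·3^2
  c_2 = 0
  c_3 = 0
Factor λ_0 = (2, 0, 0)
Factor λ_1 = (2, 0, 0)
Factor λ_2 = (2, 0, 0)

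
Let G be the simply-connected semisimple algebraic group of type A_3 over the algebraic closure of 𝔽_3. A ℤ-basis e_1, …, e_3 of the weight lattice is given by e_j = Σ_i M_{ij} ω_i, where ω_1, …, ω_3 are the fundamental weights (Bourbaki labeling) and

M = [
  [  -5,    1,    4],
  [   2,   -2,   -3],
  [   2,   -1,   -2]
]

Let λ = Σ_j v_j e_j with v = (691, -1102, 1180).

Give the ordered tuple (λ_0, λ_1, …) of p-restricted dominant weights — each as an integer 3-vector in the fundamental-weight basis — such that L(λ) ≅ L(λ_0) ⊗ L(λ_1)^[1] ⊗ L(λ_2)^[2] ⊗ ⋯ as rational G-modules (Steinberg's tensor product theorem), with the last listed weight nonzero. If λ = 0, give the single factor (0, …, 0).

((1, 1, 1), (0, 0, 2), (0, 2, 1), (0, 1, 1), (2, 0, 1))

In the fundamental-weight basis, λ has coordinates c = M·v (v = (691, -1102, 1180)):
  c_1 = -5*691 + 1*-1102 + 4*1180 = 163
  c_2 = 2*691 + -2*-1102 + -3*1180 = 46
  c_3 = 2*691 + -1*-1102 + -2*1180 = 124
p = 3; digits c_i = Σ_j d_{ij}·3^j, 0 ≤ d_{ij} < 3:
  c_1 = 163 = 1·3^0 + 0·3^1 + 0·3^2 + 0·3^3 + 2·3^4
  c_2 = 46 = 1·3^0 + 0·3^1 + 2·3^2 + 1·3^3
  c_3 = 124 = 1·3^0 + 2·3^1 + 1·3^2 + 1·3^3 + 1·3^4
λ_0 = (1, 1, 1)
λ_1 = (0, 0, 2)
λ_2 = (0, 2, 1)
λ_3 = (0, 1, 1)
λ_4 = (2, 0, 1)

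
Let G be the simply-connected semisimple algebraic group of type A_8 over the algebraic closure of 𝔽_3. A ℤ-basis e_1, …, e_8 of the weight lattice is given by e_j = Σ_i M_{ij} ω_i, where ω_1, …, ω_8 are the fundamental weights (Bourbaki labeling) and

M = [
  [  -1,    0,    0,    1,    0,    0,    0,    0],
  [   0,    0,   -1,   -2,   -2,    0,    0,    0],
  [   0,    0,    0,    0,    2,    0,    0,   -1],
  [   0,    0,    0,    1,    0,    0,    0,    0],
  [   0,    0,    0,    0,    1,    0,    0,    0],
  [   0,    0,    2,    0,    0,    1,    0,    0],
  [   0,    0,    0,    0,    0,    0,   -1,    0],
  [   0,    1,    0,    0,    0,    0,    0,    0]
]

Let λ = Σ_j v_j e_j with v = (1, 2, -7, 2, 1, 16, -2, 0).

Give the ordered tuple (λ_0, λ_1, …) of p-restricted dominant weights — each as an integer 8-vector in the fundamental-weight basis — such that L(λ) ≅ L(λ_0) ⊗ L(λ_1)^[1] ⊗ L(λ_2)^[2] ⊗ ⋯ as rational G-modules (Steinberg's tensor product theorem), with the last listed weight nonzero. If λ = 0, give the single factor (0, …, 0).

((1, 1, 2, 2, 1, 2, 2, 2),)

In the fundamental-weight basis, λ has coordinates c = M·v (v = (1, 2, -7, 2, 1, 16, -2, 0)):
  c_1 = (-1)·(1) + (0)·(2) + (0)·(-7) + (1)·(2) + (0)·(1) + (0)·(16) + (0)·(-2) + (0)·(0) = 1
  c_2 = (0)·(1) + (0)·(2) + (-1)·(-7) + (-2)·(2) + (-2)·(1) + (0)·(16) + (0)·(-2) + (0)·(0) = 1
  c_3 = (0)·(1) + (0)·(2) + (0)·(-7) + (0)·(2) + (2)·(1) + (0)·(16) + (0)·(-2) + (-1)·(0) = 2
  c_4 = (0)·(1) + (0)·(2) + (0)·(-7) + (1)·(2) + (0)·(1) + (0)·(16) + (0)·(-2) + (0)·(0) = 2
  c_5 = (0)·(1) + (0)·(2) + (0)·(-7) + (0)·(2) + (1)·(1) + (0)·(16) + (0)·(-2) + (0)·(0) = 1
  c_6 = (0)·(1) + (0)·(2) + (2)·(-7) + (0)·(2) + (0)·(1) + (1)·(16) + (0)·(-2) + (0)·(0) = 2
  c_7 = (0)·(1) + (0)·(2) + (0)·(-7) + (0)·(2) + (0)·(1) + (0)·(16) + (-1)·(-2) + (0)·(0) = 2
  c_8 = (0)·(1) + (1)·(2) + (0)·(-7) + (0)·(2) + (0)·(1) + (0)·(16) + (0)·(-2) + (0)·(0) = 2
Expand coordinatewise in base 3:
  c_1 = 1 = 1·3^0
  c_2 = 1 = 1·3^0
  c_3 = 2 = 2·3^0
  c_4 = 2 = 2·3^0
  c_5 = 1 = 1·3^0
  c_6 = 2 = 2·3^0
  c_7 = 2 = 2·3^0
  c_8 = 2 = 2·3^0
p-restricted factor λ_0 = (1, 1, 2, 2, 1, 2, 2, 2)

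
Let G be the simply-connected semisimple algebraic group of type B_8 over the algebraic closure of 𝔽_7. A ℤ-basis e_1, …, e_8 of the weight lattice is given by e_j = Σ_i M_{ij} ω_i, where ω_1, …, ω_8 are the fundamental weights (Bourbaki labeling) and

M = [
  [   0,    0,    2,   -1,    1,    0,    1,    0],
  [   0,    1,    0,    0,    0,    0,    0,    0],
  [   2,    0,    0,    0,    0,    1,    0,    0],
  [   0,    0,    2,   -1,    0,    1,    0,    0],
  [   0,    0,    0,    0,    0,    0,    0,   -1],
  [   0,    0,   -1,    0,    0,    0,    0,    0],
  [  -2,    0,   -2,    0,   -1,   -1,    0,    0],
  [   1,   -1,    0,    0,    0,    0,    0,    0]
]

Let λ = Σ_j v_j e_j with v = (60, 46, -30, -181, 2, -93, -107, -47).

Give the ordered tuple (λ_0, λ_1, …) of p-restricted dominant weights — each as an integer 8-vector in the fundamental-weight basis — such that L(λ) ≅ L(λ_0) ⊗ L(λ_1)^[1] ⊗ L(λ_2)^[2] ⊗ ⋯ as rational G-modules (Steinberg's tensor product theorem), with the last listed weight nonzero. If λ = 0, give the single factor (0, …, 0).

ω-coordinates c = M·v, v = (60, 46, -30, -181, 2, -93, -107, -47):
  c_1 = (0)·(60) + (0)·(46) + (2)·(-30) + (-1)·(-181) + (1)·(2) + (0)·(-93) + (1)·(-107) + (0)·(-47) = 16
  c_2 = (0)·(60) + (1)·(46) + (0)·(-30) + (0)·(-181) + (0)·(2) + (0)·(-93) + (0)·(-107) + (0)·(-47) = 46
  c_3 = (2)·(60) + (0)·(46) + (0)·(-30) + (0)·(-181) + (0)·(2) + (1)·(-93) + (0)·(-107) + (0)·(-47) = 27
  c_4 = (0)·(60) + (0)·(46) + (2)·(-30) + (-1)·(-181) + (0)·(2) + (1)·(-93) + (0)·(-107) + (0)·(-47) = 28
  c_5 = (0)·(60) + (0)·(46) + (0)·(-30) + (0)·(-181) + (0)·(2) + (0)·(-93) + (0)·(-107) + (-1)·(-47) = 47
  c_6 = (0)·(60) + (0)·(46) + (-1)·(-30) + (0)·(-181) + (0)·(2) + (0)·(-93) + (0)·(-107) + (0)·(-47) = 30
  c_7 = (-2)·(60) + (0)·(46) + (-2)·(-30) + (0)·(-181) + (-1)·(2) + (-1)·(-93) + (0)·(-107) + (0)·(-47) = 31
  c_8 = (1)·(60) + (-1)·(46) + (0)·(-30) + (0)·(-181) + (0)·(2) + (0)·(-93) + (0)·(-107) + (0)·(-47) = 14
Base-7 expansion of each c_i:
  c_1 = 16 = 2·7^0 + 2·7^1
  c_2 = 46 = 4·7^0 + 6·7^1
  c_3 = 27 = 6·7^0 + 3·7^1
  c_4 = 28 = 0·7^0 + 4·7^1
  c_5 = 47 = 5·7^0 + 6·7^1
  c_6 = 30 = 2·7^0 + 4·7^1
  c_7 = 31 = 3·7^0 + 4·7^1
  c_8 = 14 = 0·7^0 + 2·7^1
λ_0 = (2, 4, 6, 0, 5, 2, 3, 0)
λ_1 = (2, 6, 3, 4, 6, 4, 4, 2)

((2, 4, 6, 0, 5, 2, 3, 0), (2, 6, 3, 4, 6, 4, 4, 2))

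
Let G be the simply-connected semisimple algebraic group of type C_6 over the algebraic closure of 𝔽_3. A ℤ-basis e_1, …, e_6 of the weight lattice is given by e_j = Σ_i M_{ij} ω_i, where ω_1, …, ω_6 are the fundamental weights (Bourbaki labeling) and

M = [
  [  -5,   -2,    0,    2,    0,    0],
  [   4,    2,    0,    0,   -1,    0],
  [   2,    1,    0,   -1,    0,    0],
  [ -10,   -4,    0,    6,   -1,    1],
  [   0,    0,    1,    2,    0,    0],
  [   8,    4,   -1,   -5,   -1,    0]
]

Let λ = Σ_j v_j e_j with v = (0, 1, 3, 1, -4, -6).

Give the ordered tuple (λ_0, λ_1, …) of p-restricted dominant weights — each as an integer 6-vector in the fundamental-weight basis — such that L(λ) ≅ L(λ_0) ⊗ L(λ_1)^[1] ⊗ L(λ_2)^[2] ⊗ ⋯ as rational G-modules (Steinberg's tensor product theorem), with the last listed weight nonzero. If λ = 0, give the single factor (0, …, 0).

In the fundamental-weight basis, λ has coordinates c = M·v (v = (0, 1, 3, 1, -4, -6)):
  c_1 = (-5)·(0) + (-2)·(1) + 0·3 + 2·1 + (0)·(-4) + (0)·(-6) = 0
  c_2 = 4·0 + 2·1 + 0·3 + 0·1 + (-1)·(-4) + (0)·(-6) = 6
  c_3 = 2·0 + 1·1 + 0·3 + (-1)·(1) + (0)·(-4) + (0)·(-6) = 0
  c_4 = (-10)·(0) + (-4)·(1) + 0·3 + 6·1 + (-1)·(-4) + (1)·(-6) = 0
  c_5 = 0·0 + 0·1 + 1·3 + 2·1 + (0)·(-4) + (0)·(-6) = 5
  c_6 = 8·0 + 4·1 + (-1)·(3) + (-5)·(1) + (-1)·(-4) + (0)·(-6) = 0
Base-3 expansion of each c_i:
  c_1 = 0
  c_2 = 6 = 0·3^0 + 2·3^1
  c_3 = 0
  c_4 = 0
  c_5 = 5 = 2·3^0 + 1·3^1
  c_6 = 0
Factor λ_0 = (0, 0, 0, 0, 2, 0)
Factor λ_1 = (0, 2, 0, 0, 1, 0)

((0, 0, 0, 0, 2, 0), (0, 2, 0, 0, 1, 0))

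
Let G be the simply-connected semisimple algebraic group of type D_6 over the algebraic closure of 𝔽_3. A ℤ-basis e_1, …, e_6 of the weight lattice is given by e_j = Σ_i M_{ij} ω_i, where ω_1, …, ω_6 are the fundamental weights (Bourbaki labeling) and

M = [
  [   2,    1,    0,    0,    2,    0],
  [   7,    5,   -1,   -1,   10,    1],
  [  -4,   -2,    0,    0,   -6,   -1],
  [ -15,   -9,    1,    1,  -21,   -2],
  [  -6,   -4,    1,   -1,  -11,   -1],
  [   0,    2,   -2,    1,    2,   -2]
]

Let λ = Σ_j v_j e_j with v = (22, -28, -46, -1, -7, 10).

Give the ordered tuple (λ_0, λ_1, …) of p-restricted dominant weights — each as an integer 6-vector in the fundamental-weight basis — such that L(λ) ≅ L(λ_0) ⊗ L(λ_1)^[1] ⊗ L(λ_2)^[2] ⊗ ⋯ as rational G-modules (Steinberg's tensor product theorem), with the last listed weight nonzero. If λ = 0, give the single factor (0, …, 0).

((2, 1, 0, 2, 2, 1),)

Converting to the ω-basis (c_i = row i of M dotted with v = (22, -28, -46, -1, -7, 10)):
  c_1 = 2·22 + (1)·(-28) + (0)·(-46) + (0)·(-1) + (2)·(-7) + 0·10 = 2
  c_2 = 7·22 + (5)·(-28) + (-1)·(-46) + (-1)·(-1) + (10)·(-7) + 1·10 = 1
  c_3 = (-4)·(22) + (-2)·(-28) + (0)·(-46) + (0)·(-1) + (-6)·(-7) + (-1)·(10) = 0
  c_4 = (-15)·(22) + (-9)·(-28) + (1)·(-46) + (1)·(-1) + (-21)·(-7) + (-2)·(10) = 2
  c_5 = (-6)·(22) + (-4)·(-28) + (1)·(-46) + (-1)·(-1) + (-11)·(-7) + (-1)·(10) = 2
  c_6 = 0·22 + (2)·(-28) + (-2)·(-46) + (1)·(-1) + (2)·(-7) + (-2)·(10) = 1
Base-3 expansion of each c_i:
  c_1 = 2 = 2·3^0
  c_2 = 1 = 1·3^0
  c_3 = 0
  c_4 = 2 = 2·3^0
  c_5 = 2 = 2·3^0
  c_6 = 1 = 1·3^0
λ_0 = (2, 1, 0, 2, 2, 1)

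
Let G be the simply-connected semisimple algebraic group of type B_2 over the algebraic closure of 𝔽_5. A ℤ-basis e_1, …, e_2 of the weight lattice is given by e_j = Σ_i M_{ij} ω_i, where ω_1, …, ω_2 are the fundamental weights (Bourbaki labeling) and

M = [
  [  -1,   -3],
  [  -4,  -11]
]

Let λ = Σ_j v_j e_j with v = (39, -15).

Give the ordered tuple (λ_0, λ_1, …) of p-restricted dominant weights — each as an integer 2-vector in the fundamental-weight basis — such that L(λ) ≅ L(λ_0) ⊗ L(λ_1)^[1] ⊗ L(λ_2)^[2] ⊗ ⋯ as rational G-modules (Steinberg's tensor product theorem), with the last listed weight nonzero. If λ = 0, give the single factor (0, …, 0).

((1, 4), (1, 1))

Change of basis e → ω: c = M·v where v = (39, -15):
  c_1 = (-1)·(39) + (-3)·(-15) = 6
  c_2 = (-4)·(39) + (-11)·(-15) = 9
Expand coordinatewise in base 5:
  c_1 = 6 = 1·5^0 + 1·5^1
  c_2 = 9 = 4·5^0 + 1·5^1
Factor λ_0 = (1, 4)
Factor λ_1 = (1, 1)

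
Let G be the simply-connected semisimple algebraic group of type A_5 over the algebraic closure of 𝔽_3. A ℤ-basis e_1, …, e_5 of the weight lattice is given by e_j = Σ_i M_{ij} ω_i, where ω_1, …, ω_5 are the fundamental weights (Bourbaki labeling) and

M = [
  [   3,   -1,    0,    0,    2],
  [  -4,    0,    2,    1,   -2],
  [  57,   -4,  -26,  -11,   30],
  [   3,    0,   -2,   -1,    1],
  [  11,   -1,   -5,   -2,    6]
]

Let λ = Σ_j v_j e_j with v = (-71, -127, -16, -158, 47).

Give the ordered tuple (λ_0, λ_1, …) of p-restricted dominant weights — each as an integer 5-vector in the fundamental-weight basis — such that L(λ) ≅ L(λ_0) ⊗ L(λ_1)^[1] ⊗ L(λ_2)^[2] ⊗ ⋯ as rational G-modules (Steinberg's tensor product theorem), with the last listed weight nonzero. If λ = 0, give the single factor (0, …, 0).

ω-coordinates c = M·v, v = (-71, -127, -16, -158, 47):
  c_1 = (3)·(-71) + (-1)·(-127) + (0)·(-16) + (0)·(-158) + 2·47 = 8
  c_2 = (-4)·(-71) + (0)·(-127) + (2)·(-16) + (1)·(-158) + (-2)·(47) = 0
  c_3 = (57)·(-71) + (-4)·(-127) + (-26)·(-16) + (-11)·(-158) + 30·47 = 25
  c_4 = (3)·(-71) + (0)·(-127) + (-2)·(-16) + (-1)·(-158) + 1·47 = 24
  c_5 = (11)·(-71) + (-1)·(-127) + (-5)·(-16) + (-2)·(-158) + 6·47 = 24
Base-3 expansion of each c_i:
  c_1 = 8 = 2·3^0 + 2·3^1
  c_2 = 0
  c_3 = 25 = 1·3^0 + 2·3^1 + 2·3^2
  c_4 = 24 = 0·3^0 + 2·3^1 + 2·3^2
  c_5 = 24 = 0·3^0 + 2·3^1 + 2·3^2
p-restricted factor λ_0 = (2, 0, 1, 0, 0)
p-restricted factor λ_1 = (2, 0, 2, 2, 2)
p-restricted factor λ_2 = (0, 0, 2, 2, 2)

((2, 0, 1, 0, 0), (2, 0, 2, 2, 2), (0, 0, 2, 2, 2))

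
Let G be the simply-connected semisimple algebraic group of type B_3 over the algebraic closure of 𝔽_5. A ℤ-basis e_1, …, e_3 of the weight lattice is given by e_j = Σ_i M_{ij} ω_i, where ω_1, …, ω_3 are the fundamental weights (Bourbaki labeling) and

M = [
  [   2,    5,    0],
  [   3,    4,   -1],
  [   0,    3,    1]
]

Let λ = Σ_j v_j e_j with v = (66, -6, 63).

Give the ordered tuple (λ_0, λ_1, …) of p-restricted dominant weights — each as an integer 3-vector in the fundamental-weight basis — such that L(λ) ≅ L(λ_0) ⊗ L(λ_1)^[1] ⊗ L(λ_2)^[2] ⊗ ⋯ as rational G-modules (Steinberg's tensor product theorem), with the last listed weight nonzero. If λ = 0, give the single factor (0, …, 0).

((2, 1, 0), (0, 2, 4), (4, 4, 1))

Change of basis e → ω: c = M·v where v = (66, -6, 63):
  c_1 = 2·66 + (5)·(-6) + 0·63 = 102
  c_2 = 3·66 + (4)·(-6) + (-1)·(63) = 111
  c_3 = 0·66 + (3)·(-6) + 1·63 = 45
p = 5; digits c_i = Σ_j d_{ij}·5^j, 0 ≤ d_{ij} < 5:
  c_1 = 102 = 2·5^0 + 0·5^1 + 4·5^2
  c_2 = 111 = 1·5^0 + 2·5^1 + 4·5^2
  c_3 = 45 = 0·5^0 + 4·5^1 + 1·5^2
λ_0 = (2, 1, 0)
λ_1 = (0, 2, 4)
λ_2 = (4, 4, 1)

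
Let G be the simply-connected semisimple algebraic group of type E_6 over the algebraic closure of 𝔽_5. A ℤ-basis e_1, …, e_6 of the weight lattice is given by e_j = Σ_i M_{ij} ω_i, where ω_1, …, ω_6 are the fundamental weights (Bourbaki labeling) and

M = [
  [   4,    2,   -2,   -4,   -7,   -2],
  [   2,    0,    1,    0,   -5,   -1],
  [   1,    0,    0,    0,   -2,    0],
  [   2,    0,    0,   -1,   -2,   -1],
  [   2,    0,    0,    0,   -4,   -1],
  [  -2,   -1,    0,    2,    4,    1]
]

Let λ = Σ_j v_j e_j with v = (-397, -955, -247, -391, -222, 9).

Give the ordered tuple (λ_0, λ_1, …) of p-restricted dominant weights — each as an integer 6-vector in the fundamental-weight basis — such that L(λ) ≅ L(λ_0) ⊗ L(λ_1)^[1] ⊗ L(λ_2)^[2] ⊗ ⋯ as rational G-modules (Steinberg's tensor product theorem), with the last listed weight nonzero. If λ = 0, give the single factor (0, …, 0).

((1, 0, 2, 2, 0, 3), (4, 2, 4, 1, 2, 2), (3, 2, 1, 1, 3, 3))

In the fundamental-weight basis, λ has coordinates c = M·v (v = (-397, -955, -247, -391, -222, 9)):
  c_1 = 4*-397 + 2*-955 + -2*-247 + -4*-391 + -7*-222 + -2*9 = 96
  c_2 = 2*-397 + 0*-955 + 1*-247 + 0*-391 + -5*-222 + -1*9 = 60
  c_3 = 1*-397 + 0*-955 + 0*-247 + 0*-391 + -2*-222 + 0*9 = 47
  c_4 = 2*-397 + 0*-955 + 0*-247 + -1*-391 + -2*-222 + -1*9 = 32
  c_5 = 2*-397 + 0*-955 + 0*-247 + 0*-391 + -4*-222 + -1*9 = 85
  c_6 = -2*-397 + -1*-955 + 0*-247 + 2*-391 + 4*-222 + 1*9 = 88
p = 5; digits c_i = Σ_j d_{ij}·5^j, 0 ≤ d_{ij} < 5:
  c_1 = 96 = 1·5^0 + 4·5^1 + 3·5^2
  c_2 = 60 = 0·5^0 + 2·5^1 + 2·5^2
  c_3 = 47 = 2·5^0 + 4·5^1 + 1·5^2
  c_4 = 32 = 2·5^0 + 1·5^1 + 1·5^2
  c_5 = 85 = 0·5^0 + 2·5^1 + 3·5^2
  c_6 = 88 = 3·5^0 + 2·5^1 + 3·5^2
p-restricted factor λ_0 = (1, 0, 2, 2, 0, 3)
p-restricted factor λ_1 = (4, 2, 4, 1, 2, 2)
p-restricted factor λ_2 = (3, 2, 1, 1, 3, 3)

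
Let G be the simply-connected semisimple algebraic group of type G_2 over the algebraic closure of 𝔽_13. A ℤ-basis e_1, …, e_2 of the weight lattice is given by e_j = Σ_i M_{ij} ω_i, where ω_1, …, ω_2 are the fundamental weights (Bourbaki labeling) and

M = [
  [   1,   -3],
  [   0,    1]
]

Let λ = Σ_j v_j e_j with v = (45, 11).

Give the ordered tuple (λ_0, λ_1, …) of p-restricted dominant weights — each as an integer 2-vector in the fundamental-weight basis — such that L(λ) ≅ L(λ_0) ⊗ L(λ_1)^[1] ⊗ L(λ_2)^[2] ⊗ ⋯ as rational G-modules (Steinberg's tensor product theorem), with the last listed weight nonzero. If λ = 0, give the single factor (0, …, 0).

((12, 11),)

Compute c_i = Σ_j M_{ij} v_j with v = (45, 11):
  c_1 = 1*45 + -3*11 = 12
  c_2 = 0*45 + 1*11 = 11
Writing each c_i in base p = 13:
  c_1 = 12 = 12·13^0
  c_2 = 11 = 11·13^0
λ_0 = (12, 11)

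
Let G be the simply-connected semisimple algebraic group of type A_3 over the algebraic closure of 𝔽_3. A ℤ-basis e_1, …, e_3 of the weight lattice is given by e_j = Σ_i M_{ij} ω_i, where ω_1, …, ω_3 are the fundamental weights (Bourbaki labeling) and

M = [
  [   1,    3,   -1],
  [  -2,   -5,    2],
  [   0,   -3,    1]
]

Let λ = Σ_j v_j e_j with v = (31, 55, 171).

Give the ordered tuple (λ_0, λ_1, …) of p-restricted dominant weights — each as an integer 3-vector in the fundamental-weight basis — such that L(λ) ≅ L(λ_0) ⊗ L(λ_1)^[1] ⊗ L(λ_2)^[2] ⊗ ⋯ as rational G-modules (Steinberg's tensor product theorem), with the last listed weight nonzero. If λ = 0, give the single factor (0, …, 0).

Compute c_i = Σ_j M_{ij} v_j with v = (31, 55, 171):
  c_1 = (1)·(31) + (3)·(55) + (-1)·(171) = 25
  c_2 = (-2)·(31) + (-5)·(55) + (2)·(171) = 5
  c_3 = (0)·(31) + (-3)·(55) + (1)·(171) = 6
Writing each c_i in base p = 3:
  c_1 = 25 = 1·3^0 + 2·3^1 + 2·3^2
  c_2 = 5 = 2·3^0 + 1·3^1
  c_3 = 6 = 0·3^0 + 2·3^1
p-restricted factor λ_0 = (1, 2, 0)
p-restricted factor λ_1 = (2, 1, 2)
p-restricted factor λ_2 = (2, 0, 0)

((1, 2, 0), (2, 1, 2), (2, 0, 0))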